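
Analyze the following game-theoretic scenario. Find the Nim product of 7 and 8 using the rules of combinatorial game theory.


Nim multiplication is bilinear over XOR: (u XOR v) * w = (u*w) XOR (v*w).
So we split each operand into its bit components and XOR the pairwise Nim products.
7 = 1 + 2 + 4 (as XOR of powers of 2).
8 = 8 (as XOR of powers of 2).
Using the standard Nim-product table on single bits:
  2*2 = 3,   2*4 = 8,   2*8 = 12,
  4*4 = 6,   4*8 = 11,  8*8 = 13,
and  1*x = x (identity), k*l = l*k (commutative).
Pairwise Nim products:
  1 * 8 = 8
  2 * 8 = 12
  4 * 8 = 11
XOR them: 8 XOR 12 XOR 11 = 15.
Result: 7 * 8 = 15 (in Nim).

15


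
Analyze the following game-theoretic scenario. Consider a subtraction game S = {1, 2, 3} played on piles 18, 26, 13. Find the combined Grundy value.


Subtraction set: {1, 2, 3}
For this subtraction set, G(n) = n mod 4 (period = max + 1 = 4).
Pile 1 (size 18): G(18) = 18 mod 4 = 2
Pile 2 (size 26): G(26) = 26 mod 4 = 2
Pile 3 (size 13): G(13) = 13 mod 4 = 1
Total Grundy value = XOR of all: 2 XOR 2 XOR 1 = 1

1


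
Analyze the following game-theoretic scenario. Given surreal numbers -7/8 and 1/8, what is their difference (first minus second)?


x = -7/8, y = 1/8
Converting to common denominator: 8
x = -7/8, y = 1/8
x - y = -7/8 - 1/8 = -1

-1


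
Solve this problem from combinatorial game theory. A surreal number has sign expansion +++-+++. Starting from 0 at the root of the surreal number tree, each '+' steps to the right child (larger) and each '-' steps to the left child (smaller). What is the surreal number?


Sign expansion: +++-+++
Rule: track bounds (lo, hi), initially (-inf, +inf). On '+', the current value becomes lo and we move to the simplest number in (value, hi): value + 1 if hi = +inf, otherwise the midpoint (value + hi)/2. On '-', the current value becomes hi and we move to value - 1 if lo = -inf, otherwise the midpoint (lo + value)/2.
Start at 0.
Step 1: sign = +, move right. Bounds: (0, +inf). Value = 1
Step 2: sign = +, move right. Bounds: (1, +inf). Value = 2
Step 3: sign = +, move right. Bounds: (2, +inf). Value = 3
Step 4: sign = -, move left. Bounds: (2, 3). Value = 5/2
Step 5: sign = +, move right. Bounds: (5/2, 3). Value = 11/4
Step 6: sign = +, move right. Bounds: (11/4, 3). Value = 23/8
Step 7: sign = +, move right. Bounds: (23/8, 3). Value = 47/16
The surreal number with sign expansion +++-+++ is 47/16.

47/16


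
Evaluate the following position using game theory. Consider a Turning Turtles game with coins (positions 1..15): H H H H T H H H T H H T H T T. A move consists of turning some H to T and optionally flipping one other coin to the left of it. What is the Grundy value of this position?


Coins: H H H H T H H H T H H T H T T
Key fact: a single head at position k behaves exactly like a Nim heap of size k (turning it to T and optionally flipping a coin at j < k corresponds to moving the heap from k to j, or to 0), and heads combine as a disjunctive sum (two heads at the same place would cancel, matching j XOR j = 0). So the Nim-value is the XOR of the 1-indexed positions of the heads.
Face-up positions (1-indexed): [1, 2, 3, 4, 6, 7, 8, 10, 11, 13]
XOR 0 with 1: 0 XOR 1 = 1
XOR 1 with 2: 1 XOR 2 = 3
XOR 3 with 3: 3 XOR 3 = 0
XOR 0 with 4: 0 XOR 4 = 4
XOR 4 with 6: 4 XOR 6 = 2
XOR 2 with 7: 2 XOR 7 = 5
XOR 5 with 8: 5 XOR 8 = 13
XOR 13 with 10: 13 XOR 10 = 7
XOR 7 with 11: 7 XOR 11 = 12
XOR 12 with 13: 12 XOR 13 = 1
Nim-value = 1

1


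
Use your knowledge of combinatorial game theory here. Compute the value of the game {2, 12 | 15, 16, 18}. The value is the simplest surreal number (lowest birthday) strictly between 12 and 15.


Left options: {2, 12}, max = 12
Right options: {15, 16, 18}, min = 15
All options are numbers and max(Left) < min(Right), so by the simplicity theorem the value is the simplest (earliest-born) number strictly between 12 and 15.
Integers 13 through 14 all lie strictly between 12 and 15.
Among integers, the simplest (lowest birthday = smallest |n|; 0 is born on day 0, +-n on day n) is 13.
No non-integer in the interval can be simpler: if x is a non-integer in the interval, then floor(x) or ceil(x) also lies in the interval (the interval contains an integer), and both are proper prefixes of x's sign expansion, i.e. born earlier. So the game value is 13.
Game value = 13

13


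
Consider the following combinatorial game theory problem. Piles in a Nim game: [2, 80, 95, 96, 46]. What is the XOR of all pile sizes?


We need the XOR (exclusive or) of all pile sizes.
After XOR-ing pile 1 (size 2): 0 XOR 2 = 2
After XOR-ing pile 2 (size 80): 2 XOR 80 = 82
After XOR-ing pile 3 (size 95): 82 XOR 95 = 13
After XOR-ing pile 4 (size 96): 13 XOR 96 = 109
After XOR-ing pile 5 (size 46): 109 XOR 46 = 67
The Nim-value of this position is 67.

67


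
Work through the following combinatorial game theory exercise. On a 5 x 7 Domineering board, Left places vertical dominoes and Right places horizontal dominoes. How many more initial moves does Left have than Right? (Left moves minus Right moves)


Board is 5 x 7 (rows x cols).
Left (vertical) placements: (rows-1) * cols = 4 * 7 = 28
Right (horizontal) placements: rows * (cols-1) = 5 * 6 = 30
Advantage = Left - Right = 28 - 30 = -2

-2


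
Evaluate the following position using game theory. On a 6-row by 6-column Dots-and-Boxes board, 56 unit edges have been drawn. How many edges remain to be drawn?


Grid: 6 x 6 boxes, i.e. 7 rows and 7 columns of dots.
Horizontal edges: (rows + 1) * cols = 7 * 6 = 42
Vertical edges: rows * (cols + 1) = 6 * 7 = 42
Total edges: 42 + 42 = 84
Edges drawn: 56
Remaining: 84 - 56 = 28

28


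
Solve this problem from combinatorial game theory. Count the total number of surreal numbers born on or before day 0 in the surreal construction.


Day 0: {|} = 0 is born. Count = 1.
Day n: the number of surreal numbers born by day n is 2^(n+1) - 1.
By day 0: 2^1 - 1 = 1
By day 0: 1 surreal numbers.

1


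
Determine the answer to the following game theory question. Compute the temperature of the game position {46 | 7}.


The game is {46 | 7}, a switch {a | b} with numbers a > b.
Cooling {a | b} by t gives {a - t | b + t}, which stops being hot when a - t = b + t, i.e. at t = (a - b)/2. So the temperature of a switch is (a - b)/2.
Temperature = (Left option - Right option) / 2
= (46 - (7)) / 2
= 39 / 2
= 39/2

39/2


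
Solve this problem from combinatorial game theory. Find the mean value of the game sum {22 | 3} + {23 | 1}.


G1 = {22 | 3}, G2 = {23 | 1}
Each is a switch {a | b} with numbers a > b; its mean value is (a + b)/2, and mean value is additive over game sums: m(G1 + G2) = m(G1) + m(G2).
Mean of G1 = (22 + (3))/2 = 25/2 = 25/2
Mean of G2 = (23 + (1))/2 = 24/2 = 12
Mean of G1 + G2 = 25/2 + 12 = 49/2

49/2


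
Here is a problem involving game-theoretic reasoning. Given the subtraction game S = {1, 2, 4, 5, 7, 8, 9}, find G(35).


The subtraction set is S = {1, 2, 4, 5, 7, 8, 9}.
G(k) = mex{ G(k - s) : s in S, s <= k }. We compute iteratively: G(0) = 0.
G(1) = mex({0}) = 1
G(2) = mex({0, 1}) = 2
G(3) = mex({1, 2}) = 0
G(4) = mex({0, 2}) = 1
G(5) = mex({0, 1}) = 2
G(6) = mex({1, 2}) = 0
G(7) = mex({0, 2}) = 1
G(8) = mex({0, 1}) = 2
G(9) = mex({0, 1, 2}) = 3
G(10) = mex({0, 1, 2, 3}) = 4
G(11) = mex({0, 1, 2, 3, 4}) = 5
G(12) = mex({0, 1, 2, 4, 5}) = 3
G(13) = mex({0, 1, 2, 3, 5}) = 4
G(14) = mex({0, 1, 2, 3, 4}) = 5
G(15) = mex({0, 1, 2, 4, 5}) = 3
G(16) = mex({1, 2, 3, 5}) = 0
G(17) = mex({0, 2, 3, 4}) = 1
G(18) = mex({0, 1, 3, 4, 5}) = 2
G(19) = mex({1, 2, 3, 4, 5}) = 0
G(20) = mex({0, 2, 3, 4, 5}) = 1
G(21) = mex({0, 1, 3, 4, 5}) = 2
G(22) = mex({1, 2, 3, 4, 5}) = 0
G(23) = mex({0, 2, 3, 5}) = 1
G(24) = mex({0, 1, 3}) = 2
Observe that G(16)..G(24) = 0, 1, 2, 0, 1, 2, 0, 1, 2 repeats G(0)..G(8) = 0, 1, 2, 0, 1, 2, 0, 1, 2.
For k >= max(S) = 9, G(k) is determined by the previous 9 values G(k-9)..G(k-1); a window of 9 consecutive values has recurred shifted by 16, so by induction G(k + 16) = G(k) for all k >= 0: the sequence is periodic from the start with period 16.
One period: G(0..15) = 0, 1, 2, 0, 1, 2, 0, 1, 2, 3, 4, 5, 3, 4, 5, 3.
35 mod 16 = 3, so G(35) = G(3) = 0.

0


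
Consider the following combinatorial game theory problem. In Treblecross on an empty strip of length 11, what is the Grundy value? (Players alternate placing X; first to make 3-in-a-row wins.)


Treblecross: place X on empty cells; 3-in-a-row wins.
Playing within two cells of an existing X lets the opponent win at once, so sensible play treats the cells i-2..i+2 around each X as dead. The player left with no safe cell loses, so this is a normal-play take-away game on strips of safe cells.
Placing X at cell i (0-indexed) of a strip of k safe cells leaves independent strips of sizes max(0, i-2) and max(0, k-i-3). Hence G(k) = mex{ G(max(0,i-2)) XOR G(max(0,k-i-3)) : 0 <= i < k }, with G(0) = 0.
G(1): splits (0,0):0^0=0 -> mex({0}) = 1
G(2): splits (0,0):0^0=0 -> mex({0}) = 1
G(3): splits (0,0):0^0=0 -> mex({0}) = 1
G(4): splits (0,1):0^1=1 (0,0):0^0=0 -> mex({0, 1}) = 2
G(5): splits (0,2):0^1=1 (0,1):0^1=1 (0,0):0^0=0 -> mex({0, 1}) = 2
G(6) = mex({1}) = 0
G(7) = mex({0, 1, 2}) = 3
G(8) = mex({0, 1, 2}) = 3
G(9) = mex({0, 2}) = 1
G(10) = mex({0, 2, 3}) = 1
G(11) = mex({0, 3}) = 1
Therefore G(11) = 1.

1


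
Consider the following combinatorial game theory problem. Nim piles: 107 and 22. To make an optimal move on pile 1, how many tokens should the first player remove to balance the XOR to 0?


Piles: 107 and 22
Current XOR: 107 XOR 22 = 125 (non-zero, so this is an N-position).
To make the XOR zero, we need to find a move that balances the piles.
For pile 1 (size 107): target = 107 XOR 125 = 22
We reduce pile 1 from 107 to 22.
Tokens removed: 107 - 22 = 85
Verification: 22 XOR 22 = 0

85


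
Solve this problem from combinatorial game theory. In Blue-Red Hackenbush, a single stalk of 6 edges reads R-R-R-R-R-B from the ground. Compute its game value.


Edges (from ground): R-R-R-R-R-B
By Berlekamp's sign-expansion rule, a Blue-Red Hackenbush stalk has the value of the surreal number whose sign sequence is the edge sequence with B -> + and R -> -.
Sign sequence: -----+
Trace the sign expansion in the surreal number tree, starting from 0:
Edge 1: R (sign -) -> bounds (-inf, 0), value = -1
Edge 2: R (sign -) -> bounds (-inf, -1), value = -2
Edge 3: R (sign -) -> bounds (-inf, -2), value = -3
Edge 4: R (sign -) -> bounds (-inf, -3), value = -4
Edge 5: R (sign -) -> bounds (-inf, -4), value = -5
Edge 6: B (sign +) -> bounds (-5, -4), value = -9/2
Game value = -9/2

-9/2


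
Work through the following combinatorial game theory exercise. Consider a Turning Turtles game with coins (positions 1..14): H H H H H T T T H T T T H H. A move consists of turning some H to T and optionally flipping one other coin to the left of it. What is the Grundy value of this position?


Coins: H H H H H T T T H T T T H H
Key fact: a single head at position k behaves exactly like a Nim heap of size k (turning it to T and optionally flipping a coin at j < k corresponds to moving the heap from k to j, or to 0), and heads combine as a disjunctive sum (two heads at the same place would cancel, matching j XOR j = 0). So the Nim-value is the XOR of the 1-indexed positions of the heads.
Face-up positions (1-indexed): [1, 2, 3, 4, 5, 9, 13, 14]
XOR 0 with 1: 0 XOR 1 = 1
XOR 1 with 2: 1 XOR 2 = 3
XOR 3 with 3: 3 XOR 3 = 0
XOR 0 with 4: 0 XOR 4 = 4
XOR 4 with 5: 4 XOR 5 = 1
XOR 1 with 9: 1 XOR 9 = 8
XOR 8 with 13: 8 XOR 13 = 5
XOR 5 with 14: 5 XOR 14 = 11
Nim-value = 11

11


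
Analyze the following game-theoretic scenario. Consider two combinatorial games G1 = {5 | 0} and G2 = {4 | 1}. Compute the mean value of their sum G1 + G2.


G1 = {5 | 0}, G2 = {4 | 1}
Each is a switch {a | b} with numbers a > b; its mean value is (a + b)/2, and mean value is additive over game sums: m(G1 + G2) = m(G1) + m(G2).
Mean of G1 = (5 + (0))/2 = 5/2 = 5/2
Mean of G2 = (4 + (1))/2 = 5/2 = 5/2
Mean of G1 + G2 = 5/2 + 5/2 = 5

5


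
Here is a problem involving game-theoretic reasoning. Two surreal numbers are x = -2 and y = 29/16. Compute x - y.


x = -2, y = 29/16
Converting to common denominator: 16
x = -32/16, y = 29/16
x - y = -2 - 29/16 = -61/16

-61/16


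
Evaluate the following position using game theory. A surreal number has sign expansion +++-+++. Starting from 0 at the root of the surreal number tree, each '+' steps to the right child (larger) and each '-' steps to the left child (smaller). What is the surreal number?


Sign expansion: +++-+++
Rule: track bounds (lo, hi), initially (-inf, +inf). On '+', the current value becomes lo and we move to the simplest number in (value, hi): value + 1 if hi = +inf, otherwise the midpoint (value + hi)/2. On '-', the current value becomes hi and we move to value - 1 if lo = -inf, otherwise the midpoint (lo + value)/2.
Start at 0.
Step 1: sign = +, move right. Bounds: (0, +inf). Value = 1
Step 2: sign = +, move right. Bounds: (1, +inf). Value = 2
Step 3: sign = +, move right. Bounds: (2, +inf). Value = 3
Step 4: sign = -, move left. Bounds: (2, 3). Value = 5/2
Step 5: sign = +, move right. Bounds: (5/2, 3). Value = 11/4
Step 6: sign = +, move right. Bounds: (11/4, 3). Value = 23/8
Step 7: sign = +, move right. Bounds: (23/8, 3). Value = 47/16
The surreal number with sign expansion +++-+++ is 47/16.

47/16


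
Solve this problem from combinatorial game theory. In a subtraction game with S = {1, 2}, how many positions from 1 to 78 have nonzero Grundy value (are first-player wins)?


Subtraction set S = {1, 2}, so G(n) = n mod 3.
G(n) = 0 when n is a multiple of 3.
Multiples of 3 in [1, 78]: 26
N-positions (nonzero Grundy) = 78 - 26 = 52

52


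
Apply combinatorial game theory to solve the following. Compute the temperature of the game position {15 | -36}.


The game is {15 | -36}, a switch {a | b} with numbers a > b.
Cooling {a | b} by t gives {a - t | b + t}, which stops being hot when a - t = b + t, i.e. at t = (a - b)/2. So the temperature of a switch is (a - b)/2.
Temperature = (Left option - Right option) / 2
= (15 - (-36)) / 2
= 51 / 2
= 51/2

51/2


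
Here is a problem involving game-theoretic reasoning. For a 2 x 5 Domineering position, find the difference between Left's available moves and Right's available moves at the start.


Board is 2 x 5 (rows x cols).
Left (vertical) placements: (rows-1) * cols = 1 * 5 = 5
Right (horizontal) placements: rows * (cols-1) = 2 * 4 = 8
Advantage = Left - Right = 5 - 8 = -3

-3


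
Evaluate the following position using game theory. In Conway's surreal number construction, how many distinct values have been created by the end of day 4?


Day 0: {|} = 0 is born. Count = 1.
Day n: the number of surreal numbers born by day n is 2^(n+1) - 1.
By day 0: 2^1 - 1 = 1
By day 1: 2^2 - 1 = 3
By day 2: 2^3 - 1 = 7
By day 3: 2^4 - 1 = 15
By day 4: 2^5 - 1 = 31
By day 4: 31 surreal numbers.

31


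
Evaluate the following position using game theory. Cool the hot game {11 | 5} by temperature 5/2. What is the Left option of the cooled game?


Original game: {11 | 5} (a switch {a | b} with a > b).
Cooling by t (for t below the temperature (a - b)/2 = 3) taxes each move by t: {a | b} cooled by t is {a - t | b + t}.
Cooling amount: t = 5/2
Cooled Left option: 11 - 5/2 = 17/2
Cooled Right option: 5 + 5/2 = 15/2
Cooled game: {17/2 | 15/2}
Left option = 17/2

17/2


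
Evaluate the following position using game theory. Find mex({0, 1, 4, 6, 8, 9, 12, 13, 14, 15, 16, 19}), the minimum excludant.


Set = {0, 1, 4, 6, 8, 9, 12, 13, 14, 15, 16, 19}
0 is in the set.
1 is in the set.
2 is NOT in the set. This is the mex.
mex = 2

2


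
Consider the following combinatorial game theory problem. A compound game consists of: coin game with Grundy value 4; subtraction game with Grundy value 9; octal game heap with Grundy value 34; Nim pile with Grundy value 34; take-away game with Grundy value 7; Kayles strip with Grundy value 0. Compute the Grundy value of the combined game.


By the Sprague-Grundy theorem, the Grundy value of a sum of games is the XOR of individual Grundy values.
coin game: Grundy value = 4. Running XOR: 0 XOR 4 = 4
subtraction game: Grundy value = 9. Running XOR: 4 XOR 9 = 13
octal game heap: Grundy value = 34. Running XOR: 13 XOR 34 = 47
Nim pile: Grundy value = 34. Running XOR: 47 XOR 34 = 13
take-away game: Grundy value = 7. Running XOR: 13 XOR 7 = 10
Kayles strip: Grundy value = 0. Running XOR: 10 XOR 0 = 10
The combined Grundy value is 10.

10


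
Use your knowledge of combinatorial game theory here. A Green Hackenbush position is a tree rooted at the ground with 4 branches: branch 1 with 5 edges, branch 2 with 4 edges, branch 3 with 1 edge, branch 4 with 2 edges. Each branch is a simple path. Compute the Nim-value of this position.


The tree has 4 branches from the ground vertex.
In Green Hackenbush, the Nim-value of a simple path of length k is k.
Branch 1: length 5, Nim-value = 5
Branch 2: length 4, Nim-value = 4
Branch 3: length 1, Nim-value = 1
Branch 4: length 2, Nim-value = 2
Total Nim-value = XOR of all branch values:
0 XOR 5 = 5
5 XOR 4 = 1
1 XOR 1 = 0
0 XOR 2 = 2
Nim-value of the tree = 2

2


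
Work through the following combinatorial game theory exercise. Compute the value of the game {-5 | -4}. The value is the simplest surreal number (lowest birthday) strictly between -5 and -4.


Left options: {-5}, max = -5
Right options: {-4}, min = -4
All options are numbers and max(Left) < min(Right), so by the simplicity theorem the value is the simplest (earliest-born) number strictly between -5 and -4.
No integer lies strictly between -5 and -4, so the value is the dyadic rational m/2^k in the interval with the smallest k (then m odd); search k = 1, 2, ...:
Denominator 2: -9/2 lies strictly between -5 and -4 -- found.
The simplest number in the interval is -9/2.
Game value = -9/2

-9/2


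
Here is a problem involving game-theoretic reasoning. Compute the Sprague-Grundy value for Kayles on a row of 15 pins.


Kayles: a move removes 1 or 2 adjacent pins from a contiguous row.
Removing pins from a row of k leaves two independent rows (a, b) with a + b = k - 1 (one pin) or a + b = k - 2 (two pins); an end removal gives a = 0.
By Sprague-Grundy, G(k) = mex{ G(a) XOR G(b) } over all these splits. G(0) = 0.
G(1): splits (0,0):0^0=0 -> mex({0}) = 1
G(2): splits (0,1):0^1=1 (0,0):0^0=0 -> mex({0, 1}) = 2
G(3): splits (0,2):0^2=2 (1,1):1^1=0 (0,1):0^1=1 -> mex({0, 1, 2}) = 3
G(4): splits (0,3):0^3=3 (1,2):1^2=3 (0,2):0^2=2 (1,1):1^1=0 -> mex({0, 2, 3}) = 1
G(5): splits (0,4):0^1=1 (1,3):1^3=2 (2,2):2^2=0 (0,3):0^3=3 (1,2):1^2=3 -> mex({0, 1, 2, 3}) = 4
G(6) = mex({0, 1, 2, 4}) = 3
G(7) = mex({0, 1, 3, 4, 5}) = 2
G(8) = mex({0, 2, 3, 5, 6}) = 1
G(9) = mex({0, 1, 2, 3, 6, 7}) = 4
G(10) = mex({0, 1, 3, 4, 5, 7}) = 2
G(11) = mex({0, 1, 2, 3, 4, 5}) = 6
G(12) = mex({0, 1, 2, 3, 5, 6, 7}) = 4
G(13) = mex({0, 2, 3, 4, 6, 7}) = 1
G(14) = mex({0, 1, 4, 5, 6, 7}) = 2
G(15) = mex({0, 1, 2, 3, 4, 5, 6}) = 7
Therefore G(15) = 7.

7


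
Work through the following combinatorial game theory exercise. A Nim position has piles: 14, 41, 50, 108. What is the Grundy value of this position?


We need the XOR (exclusive or) of all pile sizes.
After XOR-ing pile 1 (size 14): 0 XOR 14 = 14
After XOR-ing pile 2 (size 41): 14 XOR 41 = 39
After XOR-ing pile 3 (size 50): 39 XOR 50 = 21
After XOR-ing pile 4 (size 108): 21 XOR 108 = 121
The Nim-value of this position is 121.

121


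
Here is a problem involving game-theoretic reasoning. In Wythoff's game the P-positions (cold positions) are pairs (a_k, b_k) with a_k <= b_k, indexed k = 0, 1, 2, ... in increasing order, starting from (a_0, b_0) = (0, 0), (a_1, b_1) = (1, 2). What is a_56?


By Wythoff's theorem, a_k = floor(k * phi) and b_k = floor(k * phi^2) = a_k + k, where phi = (1 + sqrt(5))/2 is the golden ratio.
phi = (1 + sqrt(5))/2 = 1.618034
k = 56
k * phi = 56 * 1.618034 = 90.609903
a_56 = floor(k * phi) = 90

90


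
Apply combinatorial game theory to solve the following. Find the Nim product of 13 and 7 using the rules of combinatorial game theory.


Nim multiplication is bilinear over XOR: (u XOR v) * w = (u*w) XOR (v*w).
So we split each operand into its bit components and XOR the pairwise Nim products.
13 = 1 + 4 + 8 (as XOR of powers of 2).
7 = 1 + 2 + 4 (as XOR of powers of 2).
Using the standard Nim-product table on single bits:
  2*2 = 3,   2*4 = 8,   2*8 = 12,
  4*4 = 6,   4*8 = 11,  8*8 = 13,
and  1*x = x (identity), k*l = l*k (commutative).
Pairwise Nim products:
  1 * 1 = 1
  1 * 2 = 2
  1 * 4 = 4
  4 * 1 = 4
  4 * 2 = 8
  4 * 4 = 6
  8 * 1 = 8
  8 * 2 = 12
  8 * 4 = 11
XOR them: 1 XOR 2 XOR 4 XOR 4 XOR 8 XOR 6 XOR 8 XOR 12 XOR 11 = 2.
Result: 13 * 7 = 2 (in Nim).

2


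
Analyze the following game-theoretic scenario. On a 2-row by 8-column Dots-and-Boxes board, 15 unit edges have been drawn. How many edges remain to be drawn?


Grid: 2 x 8 boxes, i.e. 3 rows and 9 columns of dots.
Horizontal edges: (rows + 1) * cols = 3 * 8 = 24
Vertical edges: rows * (cols + 1) = 2 * 9 = 18
Total edges: 24 + 18 = 42
Edges drawn: 15
Remaining: 42 - 15 = 27

27


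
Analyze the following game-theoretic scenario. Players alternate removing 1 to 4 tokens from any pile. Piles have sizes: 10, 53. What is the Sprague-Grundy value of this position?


Subtraction set: {1, 2, 3, 4}
For this subtraction set, G(n) = n mod 5 (period = max + 1 = 5).
Pile 1 (size 10): G(10) = 10 mod 5 = 0
Pile 2 (size 53): G(53) = 53 mod 5 = 3
Total Grundy value = XOR of all: 0 XOR 3 = 3

3


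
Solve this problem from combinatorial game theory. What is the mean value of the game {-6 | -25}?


Game = {-6 | -25}, a switch {a | b} with numbers a > b.
Its thermograph has left wall a - t and right wall b + t, which meet at t = (a - b)/2, where both equal (a + b)/2. So the mast (mean value) is at (a + b)/2.
Mean = (-6 + (-25))/2 = -31/2 = -31/2

-31/2


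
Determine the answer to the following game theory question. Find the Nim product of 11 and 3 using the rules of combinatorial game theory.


Nim multiplication is bilinear over XOR: (u XOR v) * w = (u*w) XOR (v*w).
So we split each operand into its bit components and XOR the pairwise Nim products.
11 = 1 + 2 + 8 (as XOR of powers of 2).
3 = 1 + 2 (as XOR of powers of 2).
Using the standard Nim-product table on single bits:
  2*2 = 3,   2*4 = 8,   2*8 = 12,
  4*4 = 6,   4*8 = 11,  8*8 = 13,
and  1*x = x (identity), k*l = l*k (commutative).
Pairwise Nim products:
  1 * 1 = 1
  1 * 2 = 2
  2 * 1 = 2
  2 * 2 = 3
  8 * 1 = 8
  8 * 2 = 12
XOR them: 1 XOR 2 XOR 2 XOR 3 XOR 8 XOR 12 = 6.
Result: 11 * 3 = 6 (in Nim).

6


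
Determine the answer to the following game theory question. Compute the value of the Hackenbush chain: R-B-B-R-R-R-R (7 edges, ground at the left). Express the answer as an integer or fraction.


Edges (from ground): R-B-B-R-R-R-R
By Berlekamp's sign-expansion rule, a Blue-Red Hackenbush stalk has the value of the surreal number whose sign sequence is the edge sequence with B -> + and R -> -.
Sign sequence: -++----
Trace the sign expansion in the surreal number tree, starting from 0:
Edge 1: R (sign -) -> bounds (-inf, 0), value = -1
Edge 2: B (sign +) -> bounds (-1, 0), value = -1/2
Edge 3: B (sign +) -> bounds (-1/2, 0), value = -1/4
Edge 4: R (sign -) -> bounds (-1/2, -1/4), value = -3/8
Edge 5: R (sign -) -> bounds (-1/2, -3/8), value = -7/16
Edge 6: R (sign -) -> bounds (-1/2, -7/16), value = -15/32
Edge 7: R (sign -) -> bounds (-1/2, -15/32), value = -31/64
Game value = -31/64

-31/64


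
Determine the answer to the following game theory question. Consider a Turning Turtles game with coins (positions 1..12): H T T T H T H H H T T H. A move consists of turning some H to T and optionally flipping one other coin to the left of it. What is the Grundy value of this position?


Coins: H T T T H T H H H T T H
Key fact: a single head at position k behaves exactly like a Nim heap of size k (turning it to T and optionally flipping a coin at j < k corresponds to moving the heap from k to j, or to 0), and heads combine as a disjunctive sum (two heads at the same place would cancel, matching j XOR j = 0). So the Nim-value is the XOR of the 1-indexed positions of the heads.
Face-up positions (1-indexed): [1, 5, 7, 8, 9, 12]
XOR 0 with 1: 0 XOR 1 = 1
XOR 1 with 5: 1 XOR 5 = 4
XOR 4 with 7: 4 XOR 7 = 3
XOR 3 with 8: 3 XOR 8 = 11
XOR 11 with 9: 11 XOR 9 = 2
XOR 2 with 12: 2 XOR 12 = 14
Nim-value = 14

14


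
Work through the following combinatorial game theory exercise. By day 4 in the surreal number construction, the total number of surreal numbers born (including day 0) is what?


Day 0: {|} = 0 is born. Count = 1.
Day n: the number of surreal numbers born by day n is 2^(n+1) - 1.
By day 0: 2^1 - 1 = 1
By day 1: 2^2 - 1 = 3
By day 2: 2^3 - 1 = 7
By day 3: 2^4 - 1 = 15
By day 4: 2^5 - 1 = 31
By day 4: 31 surreal numbers.

31


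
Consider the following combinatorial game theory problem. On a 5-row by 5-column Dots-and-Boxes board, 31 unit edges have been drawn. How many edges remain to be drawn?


Grid: 5 x 5 boxes, i.e. 6 rows and 6 columns of dots.
Horizontal edges: (rows + 1) * cols = 6 * 5 = 30
Vertical edges: rows * (cols + 1) = 5 * 6 = 30
Total edges: 30 + 30 = 60
Edges drawn: 31
Remaining: 60 - 31 = 29

29


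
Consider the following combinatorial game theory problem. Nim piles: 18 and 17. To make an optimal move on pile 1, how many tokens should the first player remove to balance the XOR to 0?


Piles: 18 and 17
Current XOR: 18 XOR 17 = 3 (non-zero, so this is an N-position).
To make the XOR zero, we need to find a move that balances the piles.
For pile 1 (size 18): target = 18 XOR 3 = 17
We reduce pile 1 from 18 to 17.
Tokens removed: 18 - 17 = 1
Verification: 17 XOR 17 = 0

1


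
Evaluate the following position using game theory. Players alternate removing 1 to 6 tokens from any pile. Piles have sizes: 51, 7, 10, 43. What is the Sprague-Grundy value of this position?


Subtraction set: {1, 2, 3, 4, 5, 6}
For this subtraction set, G(n) = n mod 7 (period = max + 1 = 7).
Pile 1 (size 51): G(51) = 51 mod 7 = 2
Pile 2 (size 7): G(7) = 7 mod 7 = 0
Pile 3 (size 10): G(10) = 10 mod 7 = 3
Pile 4 (size 43): G(43) = 43 mod 7 = 1
Total Grundy value = XOR of all: 2 XOR 0 XOR 3 XOR 1 = 0

0


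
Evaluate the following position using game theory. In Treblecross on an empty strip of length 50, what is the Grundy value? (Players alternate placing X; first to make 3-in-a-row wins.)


Treblecross: place X on empty cells; 3-in-a-row wins.
Playing within two cells of an existing X lets the opponent win at once, so sensible play treats the cells i-2..i+2 around each X as dead. The player left with no safe cell loses, so this is a normal-play take-away game on strips of safe cells.
Placing X at cell i (0-indexed) of a strip of k safe cells leaves independent strips of sizes max(0, i-2) and max(0, k-i-3). Hence G(k) = mex{ G(max(0,i-2)) XOR G(max(0,k-i-3)) : 0 <= i < k }, with G(0) = 0.
G(1): splits (0,0):0^0=0 -> mex({0}) = 1
G(2): splits (0,0):0^0=0 -> mex({0}) = 1
G(3): splits (0,0):0^0=0 -> mex({0}) = 1
G(4): splits (0,1):0^1=1 (0,0):0^0=0 -> mex({0, 1}) = 2
G(5): splits (0,2):0^1=1 (0,1):0^1=1 (0,0):0^0=0 -> mex({0, 1}) = 2
G(6) = mex({1}) = 0
G(7) = mex({0, 1, 2}) = 3
G(8) = mex({0, 1, 2}) = 3
G(9) = mex({0, 2}) = 1
G(10) = mex({0, 2, 3}) = 1
G(11) = mex({0, 3}) = 1
G(12) = mex({1, 3}) = 0
G(13) = mex({0, 1, 2, 3}) = 4
G(14) = mex({0, 1, 2}) = 3
G(15) = mex({0, 1, 2}) = 3
G(16) = mex({0, 1, 2, 4}) = 3
G(17) = mex({0, 1, 3, 4}) = 2
G(18) = mex({0, 1, 3, 4}) = 2
G(19) = mex({0, 1, 3, 5}) = 2
G(20) = mex({0, 1, 2, 3, 5}) = 4
G(21) = mex({0, 1, 2, 3, 5}) = 4
G(22) = mex({1, 2, 6}) = 0
G(23) = mex({0, 1, 2, 3, 4, 6}) = 5
G(24) = mex({0, 1, 2, 3, 4}) = 5
G(25) = mex({0, 1, 3, 4, 7}) = 2
G(26) = mex({0, 1, 3, 4, 5, 7}) = 2
G(27) = mex({0, 1, 3, 5}) = 2
G(28) = mex({0, 1, 2, 5}) = 3
G(29) = mex({0, 1, 2, 4, 5, 6}) = 3
G(30) = mex({1, 2, 4, 6}) = 0
G(31) = mex({0, 1, 2, 3, 4, 6}) = 5
G(32) = mex({1, 2, 3, 4, 7}) = 0
G(33) = mex({0, 3, 7}) = 1
G(34) = mex({0, 2, 3, 5, 7}) = 1
G(35) = mex({0, 2, 3, 5, 6}) = 1
G(36) = mex({0, 1, 2, 5, 6}) = 3
G(37) = mex({0, 1, 2, 4, 5, 6}) = 3
G(38) = mex({0, 1, 2, 4}) = 3
G(39) = mex({0, 1, 2, 3, 4, 7}) = 5
G(40) = mex({0, 1, 2, 3, 4, 5, 7}) = 6
G(41) = mex({0, 1, 2, 3, 5, 7}) = 4
G(42) = mex({0, 1, 2, 3, 5, 6, 7}) = 4
G(43) = mex({0, 2, 3, 5, 6}) = 1
G(44) = mex({1, 2, 3, 4, 5, 6}) = 0
G(45) = mex({0, 1, 2, 3, 4, 6, 7}) = 5
G(46) = mex({0, 1, 2, 3, 4, 7}) = 5
G(47) = mex({0, 1, 2, 3, 4, 5, 7}) = 6
G(48) = mex({0, 1, 2, 3, 4, 5, 7}) = 6
G(49) = mex({0, 1, 3, 4, 5, 7}) = 2
G(50) = mex({0, 1, 2, 3, 4, 5, 6}) = 7
Therefore G(50) = 7.

7


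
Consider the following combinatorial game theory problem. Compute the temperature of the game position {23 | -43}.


The game is {23 | -43}, a switch {a | b} with numbers a > b.
Cooling {a | b} by t gives {a - t | b + t}, which stops being hot when a - t = b + t, i.e. at t = (a - b)/2. So the temperature of a switch is (a - b)/2.
Temperature = (Left option - Right option) / 2
= (23 - (-43)) / 2
= 66 / 2
= 33

33


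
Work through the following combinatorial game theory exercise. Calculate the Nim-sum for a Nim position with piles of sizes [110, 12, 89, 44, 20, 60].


We need the XOR (exclusive or) of all pile sizes.
After XOR-ing pile 1 (size 110): 0 XOR 110 = 110
After XOR-ing pile 2 (size 12): 110 XOR 12 = 98
After XOR-ing pile 3 (size 89): 98 XOR 89 = 59
After XOR-ing pile 4 (size 44): 59 XOR 44 = 23
After XOR-ing pile 5 (size 20): 23 XOR 20 = 3
After XOR-ing pile 6 (size 60): 3 XOR 60 = 63
The Nim-value of this position is 63.

63


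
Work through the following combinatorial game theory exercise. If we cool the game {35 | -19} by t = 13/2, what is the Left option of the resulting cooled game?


Original game: {35 | -19} (a switch {a | b} with a > b).
Cooling by t (for t below the temperature (a - b)/2 = 27) taxes each move by t: {a | b} cooled by t is {a - t | b + t}.
Cooling amount: t = 13/2
Cooled Left option: 35 - 13/2 = 57/2
Cooled Right option: -19 + 13/2 = -25/2
Cooled game: {57/2 | -25/2}
Left option = 57/2

57/2


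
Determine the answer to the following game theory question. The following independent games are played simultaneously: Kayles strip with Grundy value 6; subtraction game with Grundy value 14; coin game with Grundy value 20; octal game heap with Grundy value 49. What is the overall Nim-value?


By the Sprague-Grundy theorem, the Grundy value of a sum of games is the XOR of individual Grundy values.
Kayles strip: Grundy value = 6. Running XOR: 0 XOR 6 = 6
subtraction game: Grundy value = 14. Running XOR: 6 XOR 14 = 8
coin game: Grundy value = 20. Running XOR: 8 XOR 20 = 28
octal game heap: Grundy value = 49. Running XOR: 28 XOR 49 = 45
The combined Grundy value is 45.

45


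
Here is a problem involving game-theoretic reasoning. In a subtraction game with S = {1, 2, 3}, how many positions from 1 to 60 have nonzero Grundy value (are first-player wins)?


Subtraction set S = {1, 2, 3}, so G(n) = n mod 4.
G(n) = 0 when n is a multiple of 4.
Multiples of 4 in [1, 60]: 15
N-positions (nonzero Grundy) = 60 - 15 = 45

45


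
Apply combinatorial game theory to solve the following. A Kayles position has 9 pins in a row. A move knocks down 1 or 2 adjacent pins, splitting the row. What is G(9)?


Kayles: a move removes 1 or 2 adjacent pins from a contiguous row.
Removing pins from a row of k leaves two independent rows (a, b) with a + b = k - 1 (one pin) or a + b = k - 2 (two pins); an end removal gives a = 0.
By Sprague-Grundy, G(k) = mex{ G(a) XOR G(b) } over all these splits. G(0) = 0.
G(1): splits (0,0):0^0=0 -> mex({0}) = 1
G(2): splits (0,1):0^1=1 (0,0):0^0=0 -> mex({0, 1}) = 2
G(3): splits (0,2):0^2=2 (1,1):1^1=0 (0,1):0^1=1 -> mex({0, 1, 2}) = 3
G(4): splits (0,3):0^3=3 (1,2):1^2=3 (0,2):0^2=2 (1,1):1^1=0 -> mex({0, 2, 3}) = 1
G(5): splits (0,4):0^1=1 (1,3):1^3=2 (2,2):2^2=0 (0,3):0^3=3 (1,2):1^2=3 -> mex({0, 1, 2, 3}) = 4
G(6) = mex({0, 1, 2, 4}) = 3
G(7) = mex({0, 1, 3, 4, 5}) = 2
G(8) = mex({0, 2, 3, 5, 6}) = 1
G(9) = mex({0, 1, 2, 3, 6, 7}) = 4
Therefore G(9) = 4.

4


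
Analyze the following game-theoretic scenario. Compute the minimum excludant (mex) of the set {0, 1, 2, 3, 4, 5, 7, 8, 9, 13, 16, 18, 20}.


Set = {0, 1, 2, 3, 4, 5, 7, 8, 9, 13, 16, 18, 20}
0 is in the set.
1 is in the set.
2 is in the set.
3 is in the set.
4 is in the set.
5 is in the set.
6 is NOT in the set. This is the mex.
mex = 6

6


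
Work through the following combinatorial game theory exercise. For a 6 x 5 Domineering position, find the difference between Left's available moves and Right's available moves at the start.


Board is 6 x 5 (rows x cols).
Left (vertical) placements: (rows-1) * cols = 5 * 5 = 25
Right (horizontal) placements: rows * (cols-1) = 6 * 4 = 24
Advantage = Left - Right = 25 - 24 = 1

1


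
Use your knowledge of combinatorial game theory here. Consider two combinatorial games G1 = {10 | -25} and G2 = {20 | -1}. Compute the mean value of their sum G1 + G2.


G1 = {10 | -25}, G2 = {20 | -1}
Each is a switch {a | b} with numbers a > b; its mean value is (a + b)/2, and mean value is additive over game sums: m(G1 + G2) = m(G1) + m(G2).
Mean of G1 = (10 + (-25))/2 = -15/2 = -15/2
Mean of G2 = (20 + (-1))/2 = 19/2 = 19/2
Mean of G1 + G2 = -15/2 + 19/2 = 2

2


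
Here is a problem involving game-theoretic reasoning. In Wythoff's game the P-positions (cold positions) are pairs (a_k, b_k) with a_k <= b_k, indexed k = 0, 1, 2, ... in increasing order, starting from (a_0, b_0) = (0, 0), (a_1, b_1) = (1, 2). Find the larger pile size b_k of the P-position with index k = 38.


By Wythoff's theorem, a_k = floor(k * phi) and b_k = floor(k * phi^2) = a_k + k, where phi = (1 + sqrt(5))/2 is the golden ratio.
phi = (1 + sqrt(5))/2 = 1.618034
phi^2 = phi + 1 = 2.618034
k = 38
k * phi^2 = 38 * 2.618034 = 99.485292
b_38 = floor(k * phi^2) = 99 (check: a_38 + k = 61 + 38 = 99)

99


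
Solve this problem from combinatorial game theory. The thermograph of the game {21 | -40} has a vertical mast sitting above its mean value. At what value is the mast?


Game = {21 | -40}, a switch {a | b} with numbers a > b.
Its thermograph has left wall a - t and right wall b + t, which meet at t = (a - b)/2, where both equal (a + b)/2. So the mast (mean value) is at (a + b)/2.
Mean = (21 + (-40))/2 = -19/2 = -19/2

-19/2


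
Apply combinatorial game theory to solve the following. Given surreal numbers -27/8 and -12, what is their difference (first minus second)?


x = -27/8, y = -12
Converting to common denominator: 8
x = -27/8, y = -96/8
x - y = -27/8 - -12 = 69/8

69/8


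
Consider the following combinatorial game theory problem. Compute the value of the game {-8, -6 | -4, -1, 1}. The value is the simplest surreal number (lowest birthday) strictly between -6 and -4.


Left options: {-8, -6}, max = -6
Right options: {-4, -1, 1}, min = -4
All options are numbers and max(Left) < min(Right), so by the simplicity theorem the value is the simplest (earliest-born) number strictly between -6 and -4.
The only integer strictly between -6 and -4 is -5.
No non-integer in the interval can be simpler: if x is a non-integer in the interval, then floor(x) or ceil(x) also lies in the interval (the interval contains an integer), and both are proper prefixes of x's sign expansion, i.e. born earlier. So the game value is -5.
Game value = -5

-5


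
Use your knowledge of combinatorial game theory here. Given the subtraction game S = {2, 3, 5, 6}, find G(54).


The subtraction set is S = {2, 3, 5, 6}.
G(k) = mex{ G(k - s) : s in S, s <= k }. We compute iteratively: G(0) = 0.
G(1) = mex({}) = 0
G(2) = mex({0}) = 1
G(3) = mex({0}) = 1
G(4) = mex({0, 1}) = 2
G(5) = mex({0, 1}) = 2
G(6) = mex({0, 1, 2}) = 3
G(7) = mex({0, 1, 2}) = 3
G(8) = mex({1, 2, 3}) = 0
G(9) = mex({1, 2, 3}) = 0
G(10) = mex({0, 2, 3}) = 1
G(11) = mex({0, 2, 3}) = 1
G(12) = mex({0, 1, 3}) = 2
G(13) = mex({0, 1, 3}) = 2
Observe that G(8)..G(13) = 0, 0, 1, 1, 2, 2 repeats G(0)..G(5) = 0, 0, 1, 1, 2, 2.
For k >= max(S) = 6, G(k) is determined by the previous 6 values G(k-6)..G(k-1); a window of 6 consecutive values has recurred shifted by 8, so by induction G(k + 8) = G(k) for all k >= 0: the sequence is periodic from the start with period 8.
One period: G(0..7) = 0, 0, 1, 1, 2, 2, 3, 3.
54 mod 8 = 6, so G(54) = G(6) = 3.

3


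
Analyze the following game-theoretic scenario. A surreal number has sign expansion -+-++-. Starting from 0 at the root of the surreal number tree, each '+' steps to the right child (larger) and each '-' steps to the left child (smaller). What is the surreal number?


Sign expansion: -+-++-
Rule: track bounds (lo, hi), initially (-inf, +inf). On '+', the current value becomes lo and we move to the simplest number in (value, hi): value + 1 if hi = +inf, otherwise the midpoint (value + hi)/2. On '-', the current value becomes hi and we move to value - 1 if lo = -inf, otherwise the midpoint (lo + value)/2.
Start at 0.
Step 1: sign = -, move left. Bounds: (-inf, 0). Value = -1
Step 2: sign = +, move right. Bounds: (-1, 0). Value = -1/2
Step 3: sign = -, move left. Bounds: (-1, -1/2). Value = -3/4
Step 4: sign = +, move right. Bounds: (-3/4, -1/2). Value = -5/8
Step 5: sign = +, move right. Bounds: (-5/8, -1/2). Value = -9/16
Step 6: sign = -, move left. Bounds: (-5/8, -9/16). Value = -19/32
The surreal number with sign expansion -+-++- is -19/32.

-19/32


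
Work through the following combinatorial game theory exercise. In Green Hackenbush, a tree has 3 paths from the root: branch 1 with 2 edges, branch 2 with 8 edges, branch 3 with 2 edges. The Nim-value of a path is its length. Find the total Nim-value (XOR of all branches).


The tree has 3 branches from the ground vertex.
In Green Hackenbush, the Nim-value of a simple path of length k is k.
Branch 1: length 2, Nim-value = 2
Branch 2: length 8, Nim-value = 8
Branch 3: length 2, Nim-value = 2
Total Nim-value = XOR of all branch values:
0 XOR 2 = 2
2 XOR 8 = 10
10 XOR 2 = 8
Nim-value of the tree = 8

8


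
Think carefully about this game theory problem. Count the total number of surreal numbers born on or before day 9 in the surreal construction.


Day 0: {|} = 0 is born. Count = 1.
Day n: the number of surreal numbers born by day n is 2^(n+1) - 1.
By day 0: 2^1 - 1 = 1
By day 1: 2^2 - 1 = 3
By day 2: 2^3 - 1 = 7
By day 3: 2^4 - 1 = 15
By day 4: 2^5 - 1 = 31
By day 5: 2^6 - 1 = 63
By day 6: 2^7 - 1 = 127
By day 7: 2^8 - 1 = 255
By day 8: 2^9 - 1 = 511
By day 9: 2^10 - 1 = 1023
By day 9: 1023 surreal numbers.

1023


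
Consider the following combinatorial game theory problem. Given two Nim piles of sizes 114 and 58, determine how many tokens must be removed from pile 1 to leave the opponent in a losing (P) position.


Piles: 114 and 58
Current XOR: 114 XOR 58 = 72 (non-zero, so this is an N-position).
To make the XOR zero, we need to find a move that balances the piles.
For pile 1 (size 114): target = 114 XOR 72 = 58
We reduce pile 1 from 114 to 58.
Tokens removed: 114 - 58 = 56
Verification: 58 XOR 58 = 0

56


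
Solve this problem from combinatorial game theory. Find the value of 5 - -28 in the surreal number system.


x = 5, y = -28
x - y = 5 - -28 = 33

33


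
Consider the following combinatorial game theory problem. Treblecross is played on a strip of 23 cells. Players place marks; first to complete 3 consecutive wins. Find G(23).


Treblecross: place X on empty cells; 3-in-a-row wins.
Playing within two cells of an existing X lets the opponent win at once, so sensible play treats the cells i-2..i+2 around each X as dead. The player left with no safe cell loses, so this is a normal-play take-away game on strips of safe cells.
Placing X at cell i (0-indexed) of a strip of k safe cells leaves independent strips of sizes max(0, i-2) and max(0, k-i-3). Hence G(k) = mex{ G(max(0,i-2)) XOR G(max(0,k-i-3)) : 0 <= i < k }, with G(0) = 0.
G(1): splits (0,0):0^0=0 -> mex({0}) = 1
G(2): splits (0,0):0^0=0 -> mex({0}) = 1
G(3): splits (0,0):0^0=0 -> mex({0}) = 1
G(4): splits (0,1):0^1=1 (0,0):0^0=0 -> mex({0, 1}) = 2
G(5): splits (0,2):0^1=1 (0,1):0^1=1 (0,0):0^0=0 -> mex({0, 1}) = 2
G(6) = mex({1}) = 0
G(7) = mex({0, 1, 2}) = 3
G(8) = mex({0, 1, 2}) = 3
G(9) = mex({0, 2}) = 1
G(10) = mex({0, 2, 3}) = 1
G(11) = mex({0, 3}) = 1
G(12) = mex({1, 3}) = 0
G(13) = mex({0, 1, 2, 3}) = 4
G(14) = mex({0, 1, 2}) = 3
G(15) = mex({0, 1, 2}) = 3
G(16) = mex({0, 1, 2, 4}) = 3
G(17) = mex({0, 1, 3, 4}) = 2
G(18) = mex({0, 1, 3, 4}) = 2
G(19) = mex({0, 1, 3, 5}) = 2
G(20) = mex({0, 1, 2, 3, 5}) = 4
G(21) = mex({0, 1, 2, 3, 5}) = 4
G(22) = mex({1, 2, 6}) = 0
G(23) = mex({0, 1, 2, 3, 4, 6}) = 5
Therefore G(23) = 5.

5
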